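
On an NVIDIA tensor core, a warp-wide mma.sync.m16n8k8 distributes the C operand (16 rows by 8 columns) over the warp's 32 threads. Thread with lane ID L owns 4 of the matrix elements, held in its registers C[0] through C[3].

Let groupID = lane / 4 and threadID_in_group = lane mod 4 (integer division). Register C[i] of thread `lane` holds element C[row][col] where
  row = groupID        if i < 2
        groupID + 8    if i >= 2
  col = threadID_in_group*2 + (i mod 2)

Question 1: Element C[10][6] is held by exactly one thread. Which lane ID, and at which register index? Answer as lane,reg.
11,2

r=10→G=2,rhi=1  c=6→T=3,p=0
L=2*4+3=11  i=1*2+0=2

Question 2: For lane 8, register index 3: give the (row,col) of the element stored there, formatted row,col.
10,1

L=8->gid=8>>2=2, tid=8&3=0
[3]->row 2+8=10  col 0·2+1=1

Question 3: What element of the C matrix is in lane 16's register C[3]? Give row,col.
16: G=4,T=0
[3] (4+8,0*2+1) = (12,1)

12,1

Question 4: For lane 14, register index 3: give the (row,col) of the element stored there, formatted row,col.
lane 14: grp=3 (14/4), tig=2 (14%4)
i=3: r=3+8=11, c=2*2+1=5

11,5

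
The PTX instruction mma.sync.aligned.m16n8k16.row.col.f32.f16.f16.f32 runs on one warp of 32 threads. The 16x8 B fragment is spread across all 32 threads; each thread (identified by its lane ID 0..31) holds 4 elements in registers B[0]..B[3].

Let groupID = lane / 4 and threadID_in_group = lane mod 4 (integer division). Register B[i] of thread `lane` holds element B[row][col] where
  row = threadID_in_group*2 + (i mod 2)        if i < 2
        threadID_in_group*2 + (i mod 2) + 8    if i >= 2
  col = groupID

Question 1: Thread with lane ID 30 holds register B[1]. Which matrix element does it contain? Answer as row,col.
lane 30: gid=7 (30/4), tid=2 (30%4)
i=1: r=2*2+1+0=5, c=gid=7

5,7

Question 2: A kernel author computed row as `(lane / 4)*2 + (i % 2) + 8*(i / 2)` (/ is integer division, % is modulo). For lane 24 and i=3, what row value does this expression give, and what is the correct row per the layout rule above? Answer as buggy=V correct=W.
`(lane / 4)*2 + (i % 2) + 8*(i / 2)`[24,3]⇒21
24: gr=6,th=0
[3] (0*2+1+8,6) = (9,6)
row: 21 vs 9

buggy=21 correct=9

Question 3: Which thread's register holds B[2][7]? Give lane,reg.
29,0

c=7->g=7  r=2->rb=0,t=1,b0=0
L=7*4+1=29  i=0*2+0=0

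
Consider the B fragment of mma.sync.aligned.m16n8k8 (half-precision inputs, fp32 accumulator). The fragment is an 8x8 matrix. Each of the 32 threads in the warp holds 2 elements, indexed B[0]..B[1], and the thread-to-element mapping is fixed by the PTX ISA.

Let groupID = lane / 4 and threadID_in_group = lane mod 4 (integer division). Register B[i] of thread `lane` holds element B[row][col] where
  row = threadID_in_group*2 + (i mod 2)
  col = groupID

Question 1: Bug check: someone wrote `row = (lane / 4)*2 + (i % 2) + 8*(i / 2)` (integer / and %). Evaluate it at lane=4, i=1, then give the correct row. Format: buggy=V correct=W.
`(lane / 4)*2 + (i % 2) + 8*(i / 2)`[4,1]→3
lane 4→4/4=1, 4 mod 4=0
i=1  r:2·0+1→1  c:1
row: 3 vs 1

buggy=3 correct=1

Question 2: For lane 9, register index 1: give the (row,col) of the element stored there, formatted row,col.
3,2

lane 9: grp=2 (9/4), tig=1 (9%4)
i=1: r=1*2+1=3, c=grp=2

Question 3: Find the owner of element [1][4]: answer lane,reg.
c=4->g=4  r=1->t=0,b0=1
L=4*4+0=16  i=1=1

16,1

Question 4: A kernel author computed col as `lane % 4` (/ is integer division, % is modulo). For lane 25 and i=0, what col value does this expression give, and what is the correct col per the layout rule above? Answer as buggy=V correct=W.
`lane % 4`[25,0]->1
lane 25->25/4=6, 25 mod 4=1
i=0  r:2·1+0->2  c:6
col: 1 vs 6

buggy=1 correct=6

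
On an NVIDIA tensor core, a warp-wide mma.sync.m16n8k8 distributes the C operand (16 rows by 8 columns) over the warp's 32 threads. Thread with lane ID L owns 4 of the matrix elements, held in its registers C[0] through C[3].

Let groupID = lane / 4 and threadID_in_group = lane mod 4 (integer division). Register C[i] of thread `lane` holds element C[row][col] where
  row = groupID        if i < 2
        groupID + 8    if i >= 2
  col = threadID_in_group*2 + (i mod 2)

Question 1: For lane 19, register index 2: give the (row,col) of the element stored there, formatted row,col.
12,6

L=19->g=19>>2=4, t=19&3=3
[2]->row 4+8=12  col 3·2+0=6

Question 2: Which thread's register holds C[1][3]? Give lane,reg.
r=1→G=1,rhi=0  c=3→T=1,p=1
L=1*4+1=5  i=0*2+1=1

5,1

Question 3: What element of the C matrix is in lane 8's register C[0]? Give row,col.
2,0

L=8=>grp=8>>2=2, tig=8&3=0
[0]=>row 2+0=2  col 0·2+0=0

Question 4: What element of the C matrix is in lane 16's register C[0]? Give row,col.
L=16->gid=16>>2=4, tid=16&3=0
[0]->row 4+0=4  col 0·2+0=0

4,0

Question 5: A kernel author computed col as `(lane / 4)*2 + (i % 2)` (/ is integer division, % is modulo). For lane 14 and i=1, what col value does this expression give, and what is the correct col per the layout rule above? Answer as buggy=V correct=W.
buggy=7 correct=5

`(lane / 4)*2 + (i % 2)`[14,1]=>7
14: grp=3,tig=2
[1] (3+0,2*2+1) = (3,5)
col: 7 vs 5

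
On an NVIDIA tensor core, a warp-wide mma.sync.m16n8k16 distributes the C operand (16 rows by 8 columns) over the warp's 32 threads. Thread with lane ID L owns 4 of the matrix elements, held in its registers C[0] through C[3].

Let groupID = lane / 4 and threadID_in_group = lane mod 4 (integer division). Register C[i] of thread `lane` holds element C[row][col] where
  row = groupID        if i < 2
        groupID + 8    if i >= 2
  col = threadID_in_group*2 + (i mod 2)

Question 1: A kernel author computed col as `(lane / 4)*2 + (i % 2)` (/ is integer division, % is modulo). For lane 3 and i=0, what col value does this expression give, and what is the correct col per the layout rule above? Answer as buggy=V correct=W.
buggy=0 correct=6

`(lane / 4)*2 + (i % 2)`[3,0]→0
lane 3→3/4=0, 3 mod 4=3
i=0  r:0+0→0  c:2·3+0→6
col: 0 vs 6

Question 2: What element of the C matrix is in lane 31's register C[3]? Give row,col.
15,7

lane 31->31/4=7, 31 mod 4=3
i=3  r:7+8->15  c:2·3+1->7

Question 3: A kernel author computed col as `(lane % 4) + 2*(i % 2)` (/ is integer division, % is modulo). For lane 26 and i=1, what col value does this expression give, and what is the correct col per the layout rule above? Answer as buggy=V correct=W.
`(lane % 4) + 2*(i % 2)`[26,1]->4
26: gid=6,tid=2
[1] (6+0,2*2+1) = (6,5)
col: 4 vs 5

buggy=4 correct=5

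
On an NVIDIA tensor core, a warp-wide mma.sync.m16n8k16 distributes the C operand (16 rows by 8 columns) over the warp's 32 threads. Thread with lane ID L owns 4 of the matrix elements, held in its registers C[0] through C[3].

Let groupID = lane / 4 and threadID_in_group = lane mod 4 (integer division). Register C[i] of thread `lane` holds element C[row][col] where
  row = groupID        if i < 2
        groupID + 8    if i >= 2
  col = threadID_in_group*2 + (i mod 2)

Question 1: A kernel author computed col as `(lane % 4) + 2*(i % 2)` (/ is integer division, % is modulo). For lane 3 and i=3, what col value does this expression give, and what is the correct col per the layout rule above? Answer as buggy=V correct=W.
buggy=5 correct=7

`(lane % 4) + 2*(i % 2)`[3,3]=>5
lane 3: grp=0 (3/4), tig=3 (3%4)
i=3: r=0+8=8, c=3*2+1=7
col: 5 vs 7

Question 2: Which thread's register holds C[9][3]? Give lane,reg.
r=9->g=1,rb=1  c=3->t=1,b0=1
L=1*4+1=5  i=1*2+1=3

5,3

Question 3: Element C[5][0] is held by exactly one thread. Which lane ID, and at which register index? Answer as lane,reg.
r=5⇒gr=5,Rb=0  c=0⇒th=0,odd=0
L=5*4+0=20  i=0*2+0=0

20,0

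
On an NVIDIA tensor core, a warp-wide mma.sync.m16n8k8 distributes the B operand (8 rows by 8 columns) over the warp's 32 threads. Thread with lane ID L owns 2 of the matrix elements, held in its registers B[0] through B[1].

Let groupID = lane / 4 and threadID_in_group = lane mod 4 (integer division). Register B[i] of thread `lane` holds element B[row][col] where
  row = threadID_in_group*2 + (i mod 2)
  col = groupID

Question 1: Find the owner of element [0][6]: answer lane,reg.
24,0

c=6⇒gr=6  r=0⇒th=0,odd=0
L=6*4+0=24  i=0=0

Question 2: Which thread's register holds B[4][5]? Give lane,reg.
22,0

c=5⇒gr=5  r=4⇒th=2,odd=0
L=5*4+2=22  i=0=0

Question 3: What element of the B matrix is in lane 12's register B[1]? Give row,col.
12: gr=3,th=0
[1] (0*2+1,3) = (1,3)

1,3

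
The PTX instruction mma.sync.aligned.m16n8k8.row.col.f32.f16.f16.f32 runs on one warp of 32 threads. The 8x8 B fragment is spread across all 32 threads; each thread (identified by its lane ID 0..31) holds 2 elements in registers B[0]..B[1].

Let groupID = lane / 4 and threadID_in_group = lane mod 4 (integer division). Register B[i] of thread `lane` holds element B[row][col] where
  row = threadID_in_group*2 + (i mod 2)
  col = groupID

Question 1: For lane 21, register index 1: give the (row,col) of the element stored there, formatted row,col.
3,5

21: g=5,t=1
[1] (1*2+1,5) = (3,5)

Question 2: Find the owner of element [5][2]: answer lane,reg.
10,1

c: 2->gid=2  r: 5->tid=2,i&1=1
L=2*4+2=10  i=1=1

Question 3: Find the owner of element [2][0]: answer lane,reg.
c=0->g=0  r=2->t=1,b0=0
L=0*4+1=1  i=0=0

1,0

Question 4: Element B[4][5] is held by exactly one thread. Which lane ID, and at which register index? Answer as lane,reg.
c=5⇒gr=5  r=4⇒th=2,odd=0
L=5*4+2=22  i=0=0

22,0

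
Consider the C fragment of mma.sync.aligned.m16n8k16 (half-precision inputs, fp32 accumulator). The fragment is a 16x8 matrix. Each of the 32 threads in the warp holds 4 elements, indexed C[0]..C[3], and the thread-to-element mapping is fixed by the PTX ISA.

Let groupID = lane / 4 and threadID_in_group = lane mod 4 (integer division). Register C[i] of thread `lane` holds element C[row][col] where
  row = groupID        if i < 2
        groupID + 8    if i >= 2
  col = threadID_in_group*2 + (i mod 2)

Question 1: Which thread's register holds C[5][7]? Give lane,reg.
23,1

r=5→G=5,rhi=0  c=7→T=3,p=1
L=5*4+3=23  i=0*2+1=1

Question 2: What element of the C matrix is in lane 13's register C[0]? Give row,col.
lane 13->13/4=3, 13 mod 4=1
i=0  r:3+0->3  c:2·1+0->2

3,2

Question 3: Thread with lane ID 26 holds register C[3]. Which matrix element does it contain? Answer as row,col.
14,5

26: G=6,T=2
[3] (6+8,2*2+1) = (14,5)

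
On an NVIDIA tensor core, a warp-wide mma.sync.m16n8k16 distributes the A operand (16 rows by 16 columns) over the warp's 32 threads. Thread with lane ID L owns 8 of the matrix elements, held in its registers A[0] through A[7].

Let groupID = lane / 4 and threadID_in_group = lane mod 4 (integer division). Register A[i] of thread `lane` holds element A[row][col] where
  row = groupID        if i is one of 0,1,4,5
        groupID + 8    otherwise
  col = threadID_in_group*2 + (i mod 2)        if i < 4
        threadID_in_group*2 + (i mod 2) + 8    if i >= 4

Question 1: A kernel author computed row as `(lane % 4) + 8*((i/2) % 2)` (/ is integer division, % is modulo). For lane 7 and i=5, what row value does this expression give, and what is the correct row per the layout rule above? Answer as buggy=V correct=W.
`(lane % 4) + 8*((i/2) % 2)`[7,5]→3
L=7→G=7>>2=1, T=7&3=3
[5]→row 1+0=1  col 3·2+1+8=15
row: 3 vs 1

buggy=3 correct=1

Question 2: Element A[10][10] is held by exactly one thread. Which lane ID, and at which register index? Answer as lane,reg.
9,6

r=10→G=2,rhi=1  c=10→chi=1,T=1,p=0
L=2*4+1=9  i=1*4+1*2+0=6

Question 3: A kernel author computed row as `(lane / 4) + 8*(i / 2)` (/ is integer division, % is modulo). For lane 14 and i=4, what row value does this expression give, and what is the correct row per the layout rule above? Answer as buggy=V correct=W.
buggy=19 correct=3

`(lane / 4) + 8*(i / 2)`[14,4]->19
14: gid=3,tid=2
[4] (3+0,2*2+0+8) = (3,12)
row: 19 vs 3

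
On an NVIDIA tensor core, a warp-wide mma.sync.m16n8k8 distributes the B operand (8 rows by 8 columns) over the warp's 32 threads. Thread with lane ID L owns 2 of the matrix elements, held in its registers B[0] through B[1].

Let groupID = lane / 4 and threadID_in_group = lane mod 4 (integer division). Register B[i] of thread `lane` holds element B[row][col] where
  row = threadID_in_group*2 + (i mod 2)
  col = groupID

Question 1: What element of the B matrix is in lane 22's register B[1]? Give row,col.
5,5

lane 22: G=5 (22/4), T=2 (22%4)
i=1: r=2*2+1=5, c=G=5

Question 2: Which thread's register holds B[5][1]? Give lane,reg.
6,1

c=1->g=1  r=5->t=2,b0=1
L=1*4+2=6  i=1=1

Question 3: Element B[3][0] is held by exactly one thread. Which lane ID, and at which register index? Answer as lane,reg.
c=0⇒gr=0  r=3⇒th=1,odd=1
L=0*4+1=1  i=1=1

1,1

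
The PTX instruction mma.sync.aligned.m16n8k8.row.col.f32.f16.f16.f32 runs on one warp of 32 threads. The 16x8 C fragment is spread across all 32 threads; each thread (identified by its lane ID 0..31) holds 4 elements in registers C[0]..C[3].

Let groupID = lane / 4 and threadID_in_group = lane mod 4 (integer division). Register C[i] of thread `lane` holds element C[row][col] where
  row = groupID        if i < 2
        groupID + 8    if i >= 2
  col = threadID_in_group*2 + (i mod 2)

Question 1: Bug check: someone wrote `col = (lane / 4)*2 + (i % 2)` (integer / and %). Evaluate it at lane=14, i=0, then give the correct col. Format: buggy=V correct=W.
`(lane / 4)*2 + (i % 2)`[14,0]=>6
lane 14=>14/4=3, 14 mod 4=2
i=0  r:3+0=>3  c:2·2+0=>4
col: 6 vs 4

buggy=6 correct=4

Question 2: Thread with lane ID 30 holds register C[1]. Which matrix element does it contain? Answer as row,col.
7,5

L=30->gid=30>>2=7, tid=30&3=2
[1]->row 7+0=7  col 2·2+1=5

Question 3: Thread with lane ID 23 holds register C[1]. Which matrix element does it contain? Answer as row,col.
23: gid=5,tid=3
[1] (5+0,3*2+1) = (5,7)

5,7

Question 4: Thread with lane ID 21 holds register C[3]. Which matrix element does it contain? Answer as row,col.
21: grp=5,tig=1
[3] (5+8,1*2+1) = (13,3)

13,3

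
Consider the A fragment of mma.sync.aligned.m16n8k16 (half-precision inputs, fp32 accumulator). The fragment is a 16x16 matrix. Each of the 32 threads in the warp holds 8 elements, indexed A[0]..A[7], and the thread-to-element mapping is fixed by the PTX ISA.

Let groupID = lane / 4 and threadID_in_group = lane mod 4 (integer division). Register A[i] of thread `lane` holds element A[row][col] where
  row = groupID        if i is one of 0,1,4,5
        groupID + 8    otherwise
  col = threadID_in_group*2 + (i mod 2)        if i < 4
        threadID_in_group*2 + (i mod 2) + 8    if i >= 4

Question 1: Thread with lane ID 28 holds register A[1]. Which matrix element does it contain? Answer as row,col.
7,1

lane 28→28/4=7, 28 mod 4=0
i=1  r:7+0→7  c:2·0+1+0→1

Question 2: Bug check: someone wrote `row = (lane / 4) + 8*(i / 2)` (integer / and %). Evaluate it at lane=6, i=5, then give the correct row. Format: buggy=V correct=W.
`(lane / 4) + 8*(i / 2)`[6,5]=>17
L=6=>grp=6>>2=1, tig=6&3=2
[5]=>row 1+0=1  col 2·2+1+8=13
row: 17 vs 1

buggy=17 correct=1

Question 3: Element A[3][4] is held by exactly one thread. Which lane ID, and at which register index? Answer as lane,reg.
r: 3->gid=3,r8=0  c: 4->c8=0,tid=2,i&1=0
L=3*4+2=14  i=0*4+0*2+0=0

14,0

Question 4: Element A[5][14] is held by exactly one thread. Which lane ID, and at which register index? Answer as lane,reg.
r=5⇒gr=5,Rb=0  c=14⇒Cb=1,th=3,odd=0
L=5*4+3=23  i=1*4+0*2+0=4

23,4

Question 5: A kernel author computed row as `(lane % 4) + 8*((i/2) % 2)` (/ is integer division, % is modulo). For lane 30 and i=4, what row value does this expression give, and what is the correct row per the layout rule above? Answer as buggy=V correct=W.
buggy=2 correct=7

`(lane % 4) + 8*((i/2) % 2)`[30,4]→2
30: G=7,T=2
[4] (7+0,2*2+0+8) = (7,12)
row: 2 vs 7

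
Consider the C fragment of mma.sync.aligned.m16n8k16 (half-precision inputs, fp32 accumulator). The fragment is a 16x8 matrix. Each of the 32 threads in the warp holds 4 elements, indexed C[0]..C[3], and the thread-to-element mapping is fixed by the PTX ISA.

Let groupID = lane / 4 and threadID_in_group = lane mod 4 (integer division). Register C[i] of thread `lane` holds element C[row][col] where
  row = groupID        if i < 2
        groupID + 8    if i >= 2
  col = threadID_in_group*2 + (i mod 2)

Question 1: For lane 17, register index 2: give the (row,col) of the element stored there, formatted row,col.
12,2

lane 17->17/4=4, 17 mod 4=1
i=2  r:4+8->12  c:2·1+0->2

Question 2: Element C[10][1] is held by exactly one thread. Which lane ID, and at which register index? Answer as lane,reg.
8,3

r: 10->gid=2,r8=1  c: 1->tid=0,i&1=1
L=2*4+0=8  i=1*2+1=3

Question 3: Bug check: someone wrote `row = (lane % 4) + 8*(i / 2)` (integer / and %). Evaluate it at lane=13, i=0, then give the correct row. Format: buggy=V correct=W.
`(lane % 4) + 8*(i / 2)`[13,0]⇒1
lane 13: gr=3 (13/4), th=1 (13%4)
i=0: r=3+0=3, c=1*2+0=2
row: 1 vs 3

buggy=1 correct=3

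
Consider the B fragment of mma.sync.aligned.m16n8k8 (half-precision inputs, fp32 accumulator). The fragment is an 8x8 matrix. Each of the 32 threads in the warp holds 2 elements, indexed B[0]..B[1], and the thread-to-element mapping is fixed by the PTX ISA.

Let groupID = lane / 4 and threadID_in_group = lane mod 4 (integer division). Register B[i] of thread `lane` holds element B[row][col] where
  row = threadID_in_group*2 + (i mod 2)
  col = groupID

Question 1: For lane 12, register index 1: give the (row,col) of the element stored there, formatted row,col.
1,3

12: gid=3,tid=0
[1] (0*2+1,3) = (1,3)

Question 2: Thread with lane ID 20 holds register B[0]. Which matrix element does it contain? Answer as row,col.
20: gid=5,tid=0
[0] (0*2+0,5) = (0,5)

0,5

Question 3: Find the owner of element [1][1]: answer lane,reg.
4,1

c=1→G=1  r=1→T=0,p=1
L=1*4+0=4  i=1=1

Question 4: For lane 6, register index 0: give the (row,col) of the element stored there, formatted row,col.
6: gr=1,th=2
[0] (2*2+0,1) = (4,1)

4,1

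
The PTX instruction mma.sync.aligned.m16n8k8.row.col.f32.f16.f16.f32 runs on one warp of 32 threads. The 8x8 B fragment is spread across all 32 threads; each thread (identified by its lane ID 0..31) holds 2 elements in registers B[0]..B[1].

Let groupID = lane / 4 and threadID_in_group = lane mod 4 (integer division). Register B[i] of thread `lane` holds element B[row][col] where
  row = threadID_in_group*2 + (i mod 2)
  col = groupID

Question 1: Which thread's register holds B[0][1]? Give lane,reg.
c=1⇒gr=1  r=0⇒th=0,odd=0
L=1*4+0=4  i=0=0

4,0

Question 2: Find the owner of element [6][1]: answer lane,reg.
7,0

c=1→G=1  r=6→T=3,p=0
L=1*4+3=7  i=0=0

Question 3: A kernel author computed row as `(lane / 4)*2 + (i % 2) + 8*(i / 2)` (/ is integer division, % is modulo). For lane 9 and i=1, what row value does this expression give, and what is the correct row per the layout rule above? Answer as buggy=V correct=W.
`(lane / 4)*2 + (i % 2) + 8*(i / 2)`[9,1]->5
lane 9->9/4=2, 9 mod 4=1
i=1  r:2·1+1->3  c:2
row: 5 vs 3

buggy=5 correct=3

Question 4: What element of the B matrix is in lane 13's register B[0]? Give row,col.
2,3

L=13->g=13>>2=3, t=13&3=1
[0]->row 1·2+0=2  col g=3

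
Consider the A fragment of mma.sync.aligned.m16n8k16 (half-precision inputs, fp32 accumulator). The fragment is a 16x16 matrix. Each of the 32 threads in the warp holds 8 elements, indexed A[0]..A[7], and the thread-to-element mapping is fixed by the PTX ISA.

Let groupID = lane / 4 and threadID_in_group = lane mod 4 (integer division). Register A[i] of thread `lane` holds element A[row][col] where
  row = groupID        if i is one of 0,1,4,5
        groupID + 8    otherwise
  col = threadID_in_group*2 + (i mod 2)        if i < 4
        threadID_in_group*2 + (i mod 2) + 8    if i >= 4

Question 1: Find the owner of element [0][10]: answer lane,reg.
1,4

r=0→G=0,rhi=0  c=10→chi=1,T=1,p=0
L=0*4+1=1  i=1*4+0*2+0=4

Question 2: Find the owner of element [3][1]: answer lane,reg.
12,1

r: 3->gid=3,r8=0  c: 1->c8=0,tid=0,i&1=1
L=3*4+0=12  i=0*4+0*2+1=1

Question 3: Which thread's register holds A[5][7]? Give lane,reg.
r=5⇒gr=5,Rb=0  c=7⇒Cb=0,th=3,odd=1
L=5*4+3=23  i=0*4+0*2+1=1

23,1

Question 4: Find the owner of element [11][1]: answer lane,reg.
r=11→G=3,rhi=1  c=1→chi=0,T=0,p=1
L=3*4+0=12  i=0*4+1*2+1=3

12,3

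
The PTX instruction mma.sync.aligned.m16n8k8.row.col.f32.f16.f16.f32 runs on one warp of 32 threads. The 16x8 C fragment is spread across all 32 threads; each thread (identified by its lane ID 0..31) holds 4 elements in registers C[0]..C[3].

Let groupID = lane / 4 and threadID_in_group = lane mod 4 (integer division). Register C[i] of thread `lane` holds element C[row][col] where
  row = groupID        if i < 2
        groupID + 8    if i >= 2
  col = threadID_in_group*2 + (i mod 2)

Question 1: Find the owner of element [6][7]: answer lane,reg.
27,1

r: 6->gid=6,r8=0  c: 7->tid=3,i&1=1
L=6*4+3=27  i=0*2+1=1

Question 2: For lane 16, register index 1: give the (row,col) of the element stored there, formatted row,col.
lane 16=>16/4=4, 16 mod 4=0
i=1  r:4+0=>4  c:2·0+1=>1

4,1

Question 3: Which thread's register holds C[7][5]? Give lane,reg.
r=7⇒gr=7,Rb=0  c=5⇒th=2,odd=1
L=7*4+2=30  i=0*2+1=1

30,1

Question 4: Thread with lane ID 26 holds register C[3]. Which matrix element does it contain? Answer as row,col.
26: G=6,T=2
[3] (6+8,2*2+1) = (14,5)

14,5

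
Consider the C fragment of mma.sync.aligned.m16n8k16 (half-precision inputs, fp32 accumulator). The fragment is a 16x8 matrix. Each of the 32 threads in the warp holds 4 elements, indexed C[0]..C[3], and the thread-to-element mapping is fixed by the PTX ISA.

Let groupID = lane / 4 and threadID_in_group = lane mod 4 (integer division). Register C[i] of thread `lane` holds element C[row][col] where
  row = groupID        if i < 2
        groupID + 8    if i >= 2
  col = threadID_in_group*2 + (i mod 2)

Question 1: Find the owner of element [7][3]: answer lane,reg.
r=7→G=7,rhi=0  c=3→T=1,p=1
L=7*4+1=29  i=0*2+1=1

29,1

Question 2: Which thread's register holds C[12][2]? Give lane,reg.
17,2

r=12⇒gr=4,Rb=1  c=2⇒th=1,odd=0
L=4*4+1=17  i=1*2+0=2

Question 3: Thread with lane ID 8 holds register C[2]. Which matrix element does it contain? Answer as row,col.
8: gr=2,th=0
[2] (2+8,0*2+0) = (10,0)

10,0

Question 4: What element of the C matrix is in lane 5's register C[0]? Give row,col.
L=5->gid=5>>2=1, tid=5&3=1
[0]->row 1+0=1  col 1·2+0=2

1,2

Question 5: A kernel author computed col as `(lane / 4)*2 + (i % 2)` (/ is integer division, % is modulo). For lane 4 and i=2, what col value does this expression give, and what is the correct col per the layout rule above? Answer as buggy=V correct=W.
`(lane / 4)*2 + (i % 2)`[4,2]→2
lane 4→4/4=1, 4 mod 4=0
i=2  r:1+8→9  c:2·0+0→0
col: 2 vs 0

buggy=2 correct=0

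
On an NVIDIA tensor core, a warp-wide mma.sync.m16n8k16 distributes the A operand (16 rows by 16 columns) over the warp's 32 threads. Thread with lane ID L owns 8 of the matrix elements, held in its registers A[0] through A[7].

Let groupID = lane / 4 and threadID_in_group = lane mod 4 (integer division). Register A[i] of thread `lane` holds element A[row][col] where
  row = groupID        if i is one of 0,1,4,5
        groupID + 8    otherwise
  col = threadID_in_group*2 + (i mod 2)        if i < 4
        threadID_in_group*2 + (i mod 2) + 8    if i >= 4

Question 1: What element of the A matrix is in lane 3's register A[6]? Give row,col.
8,14

lane 3⇒3/4=0, 3 mod 4=3
i=6  r:0+8⇒8  c:2·3+0+8⇒14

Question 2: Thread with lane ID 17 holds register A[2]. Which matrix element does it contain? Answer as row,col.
lane 17: grp=4 (17/4), tig=1 (17%4)
i=2: r=4+8=12, c=1*2+0+0=2

12,2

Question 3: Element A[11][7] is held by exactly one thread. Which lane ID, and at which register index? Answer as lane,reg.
15,3

r:11=>grp=3,rB=1  c:7=>cB=0,tig=3,lo=1
L=3*4+3=15  i=0*4+1*2+1=3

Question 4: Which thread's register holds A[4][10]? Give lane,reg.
r=4→G=4,rhi=0  c=10→chi=1,T=1,p=0
L=4*4+1=17  i=1*4+0*2+0=4

17,4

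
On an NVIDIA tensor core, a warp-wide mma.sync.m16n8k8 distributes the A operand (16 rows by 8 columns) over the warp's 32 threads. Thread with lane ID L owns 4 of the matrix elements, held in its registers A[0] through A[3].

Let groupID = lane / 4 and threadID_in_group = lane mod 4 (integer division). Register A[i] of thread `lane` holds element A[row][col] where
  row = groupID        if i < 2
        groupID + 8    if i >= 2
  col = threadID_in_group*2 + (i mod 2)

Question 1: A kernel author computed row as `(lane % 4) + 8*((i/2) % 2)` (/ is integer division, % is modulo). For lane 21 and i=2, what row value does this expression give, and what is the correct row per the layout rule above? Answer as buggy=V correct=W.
`(lane % 4) + 8*((i/2) % 2)`[21,2]->9
21: gid=5,tid=1
[2] (5+8,1*2+0) = (13,2)
row: 9 vs 13

buggy=9 correct=13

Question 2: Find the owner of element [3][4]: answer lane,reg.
14,0

r: 3->gid=3,r8=0  c: 4->tid=2,i&1=0
L=3*4+2=14  i=0*2+0=0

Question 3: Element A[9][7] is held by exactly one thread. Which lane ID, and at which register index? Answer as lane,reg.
r:9=>grp=1,rB=1  c:7=>tig=3,lo=1
L=1*4+3=7  i=1*2+1=3

7,3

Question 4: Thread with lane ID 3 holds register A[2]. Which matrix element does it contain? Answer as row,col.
lane 3→3/4=0, 3 mod 4=3
i=2  r:0+8→8  c:2·3+0→6

8,6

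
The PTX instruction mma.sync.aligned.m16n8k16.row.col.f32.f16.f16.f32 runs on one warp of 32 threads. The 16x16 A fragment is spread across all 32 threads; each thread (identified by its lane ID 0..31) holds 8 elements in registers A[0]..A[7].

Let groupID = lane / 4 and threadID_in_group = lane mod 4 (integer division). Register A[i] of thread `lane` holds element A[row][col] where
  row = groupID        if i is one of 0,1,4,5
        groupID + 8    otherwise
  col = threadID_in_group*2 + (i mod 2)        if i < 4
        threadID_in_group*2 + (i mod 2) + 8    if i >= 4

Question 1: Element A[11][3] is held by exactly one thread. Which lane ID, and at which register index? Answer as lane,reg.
r=11->g=3,rb=1  c=3->cb=0,t=1,b0=1
L=3*4+1=13  i=0*4+1*2+1=3

13,3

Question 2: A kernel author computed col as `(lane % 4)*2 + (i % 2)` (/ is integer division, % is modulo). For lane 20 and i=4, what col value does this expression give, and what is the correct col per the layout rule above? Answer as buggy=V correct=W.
buggy=0 correct=8

`(lane % 4)*2 + (i % 2)`[20,4]⇒0
lane 20: gr=5 (20/4), th=0 (20%4)
i=4: r=5+0=5, c=0*2+0+8=8
col: 0 vs 8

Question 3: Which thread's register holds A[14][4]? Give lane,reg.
r:14=>grp=6,rB=1  c:4=>cB=0,tig=2,lo=0
L=6*4+2=26  i=0*4+1*2+0=2

26,2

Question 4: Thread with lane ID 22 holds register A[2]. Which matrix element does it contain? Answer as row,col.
13,4

22: grp=5,tig=2
[2] (5+8,2*2+0+0) = (13,4)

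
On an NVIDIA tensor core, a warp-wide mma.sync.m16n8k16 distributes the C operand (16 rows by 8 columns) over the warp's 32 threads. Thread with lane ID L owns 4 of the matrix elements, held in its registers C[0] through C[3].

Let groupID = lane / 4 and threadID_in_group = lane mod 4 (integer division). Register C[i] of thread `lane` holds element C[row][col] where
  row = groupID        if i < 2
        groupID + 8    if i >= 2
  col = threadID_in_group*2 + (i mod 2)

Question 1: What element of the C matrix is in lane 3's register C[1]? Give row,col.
0,7

L=3->g=3>>2=0, t=3&3=3
[1]->row 0+0=0  col 3·2+1=7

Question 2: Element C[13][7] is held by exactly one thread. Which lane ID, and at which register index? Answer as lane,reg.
r: 13->gid=5,r8=1  c: 7->tid=3,i&1=1
L=5*4+3=23  i=1*2+1=3

23,3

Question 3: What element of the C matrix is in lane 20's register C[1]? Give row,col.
20: grp=5,tig=0
[1] (5+0,0*2+1) = (5,1)

5,1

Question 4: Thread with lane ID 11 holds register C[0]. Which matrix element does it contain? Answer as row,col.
lane 11⇒11/4=2, 11 mod 4=3
i=0  r:2+0⇒2  c:2·3+0⇒6

2,6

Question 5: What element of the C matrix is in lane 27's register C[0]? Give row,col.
lane 27⇒27/4=6, 27 mod 4=3
i=0  r:6+0⇒6  c:2·3+0⇒6

6,6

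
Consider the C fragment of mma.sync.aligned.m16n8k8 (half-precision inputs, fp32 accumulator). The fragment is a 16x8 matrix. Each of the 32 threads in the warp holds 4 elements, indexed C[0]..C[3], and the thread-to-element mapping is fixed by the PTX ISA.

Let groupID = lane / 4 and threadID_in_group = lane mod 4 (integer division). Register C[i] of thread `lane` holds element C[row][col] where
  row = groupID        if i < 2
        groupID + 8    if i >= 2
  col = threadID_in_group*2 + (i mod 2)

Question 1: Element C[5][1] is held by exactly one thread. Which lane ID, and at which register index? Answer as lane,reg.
r=5→G=5,rhi=0  c=1→T=0,p=1
L=5*4+0=20  i=0*2+1=1

20,1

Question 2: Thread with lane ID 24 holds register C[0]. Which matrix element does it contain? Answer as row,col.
6,0

lane 24: G=6 (24/4), T=0 (24%4)
i=0: r=6+0=6, c=0*2+0=0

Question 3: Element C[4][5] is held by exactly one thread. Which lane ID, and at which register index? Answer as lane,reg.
18,1

r=4→G=4,rhi=0  c=5→T=2,p=1
L=4*4+2=18  i=0*2+1=1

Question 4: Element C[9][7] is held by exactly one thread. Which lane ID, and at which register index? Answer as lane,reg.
r=9→G=1,rhi=1  c=7→T=3,p=1
L=1*4+3=7  i=1*2+1=3

7,3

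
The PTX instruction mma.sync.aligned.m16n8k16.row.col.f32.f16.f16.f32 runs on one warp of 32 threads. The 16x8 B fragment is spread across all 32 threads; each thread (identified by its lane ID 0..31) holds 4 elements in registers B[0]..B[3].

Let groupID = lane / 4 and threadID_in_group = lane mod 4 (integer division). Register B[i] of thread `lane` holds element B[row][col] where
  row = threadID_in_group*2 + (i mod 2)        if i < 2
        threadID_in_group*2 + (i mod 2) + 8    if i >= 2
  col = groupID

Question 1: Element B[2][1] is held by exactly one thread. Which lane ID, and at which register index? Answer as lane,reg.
c:1=>grp=1  r:2=>rB=0,tig=1,lo=0
L=1*4+1=5  i=0*2+0=0

5,0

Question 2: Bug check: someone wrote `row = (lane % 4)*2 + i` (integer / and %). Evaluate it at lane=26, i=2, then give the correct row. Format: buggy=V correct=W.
buggy=6 correct=12

`(lane % 4)*2 + i`[26,2]->6
lane 26: gid=6 (26/4), tid=2 (26%4)
i=2: r=2*2+0+8=12, c=gid=6
row: 6 vs 12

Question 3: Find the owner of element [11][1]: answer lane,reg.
c=1→G=1  r=11→rhi=1,T=1,p=1
L=1*4+1=5  i=1*2+1=3

5,3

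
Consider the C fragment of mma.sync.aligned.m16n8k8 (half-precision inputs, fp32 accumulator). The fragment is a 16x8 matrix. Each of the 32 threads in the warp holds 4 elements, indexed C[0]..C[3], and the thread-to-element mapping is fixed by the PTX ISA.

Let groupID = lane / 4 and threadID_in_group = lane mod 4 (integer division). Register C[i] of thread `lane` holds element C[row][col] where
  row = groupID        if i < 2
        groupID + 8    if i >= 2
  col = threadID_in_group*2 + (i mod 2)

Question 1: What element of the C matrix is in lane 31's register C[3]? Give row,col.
L=31⇒gr=31>>2=7, th=31&3=3
[3]⇒row 7+8=15  col 3·2+1=7

15,7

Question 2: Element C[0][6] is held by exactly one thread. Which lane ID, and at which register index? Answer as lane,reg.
3,0

r:0=>grp=0,rB=0  c:6=>tig=3,lo=0
L=0*4+3=3  i=0*2+0=0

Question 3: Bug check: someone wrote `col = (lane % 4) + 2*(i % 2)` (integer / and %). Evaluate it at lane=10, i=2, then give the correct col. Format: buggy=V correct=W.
buggy=2 correct=4

`(lane % 4) + 2*(i % 2)`[10,2]->2
10: gid=2,tid=2
[2] (2+8,2*2+0) = (10,4)
col: 2 vs 4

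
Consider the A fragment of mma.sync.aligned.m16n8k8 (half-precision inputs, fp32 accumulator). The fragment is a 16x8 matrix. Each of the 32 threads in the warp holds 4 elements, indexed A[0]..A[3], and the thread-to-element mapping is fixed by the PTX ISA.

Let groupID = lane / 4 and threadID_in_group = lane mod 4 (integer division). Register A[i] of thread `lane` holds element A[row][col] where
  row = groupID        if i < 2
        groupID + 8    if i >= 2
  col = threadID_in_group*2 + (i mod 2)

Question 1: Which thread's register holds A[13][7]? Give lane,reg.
r: 13->gid=5,r8=1  c: 7->tid=3,i&1=1
L=5*4+3=23  i=1*2+1=3

23,3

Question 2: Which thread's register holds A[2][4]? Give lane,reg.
r=2->g=2,rb=0  c=4->t=2,b0=0
L=2*4+2=10  i=0*2+0=0

10,0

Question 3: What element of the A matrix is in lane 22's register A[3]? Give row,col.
lane 22: gid=5 (22/4), tid=2 (22%4)
i=3: r=5+8=13, c=2*2+1=5

13,5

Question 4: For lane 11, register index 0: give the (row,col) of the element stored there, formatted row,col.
lane 11->11/4=2, 11 mod 4=3
i=0  r:2+0->2  c:2·3+0->6

2,6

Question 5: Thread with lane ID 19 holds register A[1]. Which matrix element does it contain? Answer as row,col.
lane 19: G=4 (19/4), T=3 (19%4)
i=1: r=4+0=4, c=3*2+1=7

4,7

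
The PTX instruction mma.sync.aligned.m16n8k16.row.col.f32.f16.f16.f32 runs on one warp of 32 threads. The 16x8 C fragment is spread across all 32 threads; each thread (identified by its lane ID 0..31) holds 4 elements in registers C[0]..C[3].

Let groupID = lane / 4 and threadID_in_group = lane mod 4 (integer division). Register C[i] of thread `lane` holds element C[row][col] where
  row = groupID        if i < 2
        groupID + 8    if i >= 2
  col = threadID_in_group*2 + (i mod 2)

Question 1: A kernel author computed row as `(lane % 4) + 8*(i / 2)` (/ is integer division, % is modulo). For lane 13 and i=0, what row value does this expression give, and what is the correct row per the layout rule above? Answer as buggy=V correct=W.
buggy=1 correct=3

`(lane % 4) + 8*(i / 2)`[13,0]→1
lane 13→13/4=3, 13 mod 4=1
i=0  r:3+0→3  c:2·1+0→2
row: 1 vs 3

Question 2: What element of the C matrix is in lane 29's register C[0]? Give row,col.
7,2

L=29=>grp=29>>2=7, tig=29&3=1
[0]=>row 7+0=7  col 1·2+0=2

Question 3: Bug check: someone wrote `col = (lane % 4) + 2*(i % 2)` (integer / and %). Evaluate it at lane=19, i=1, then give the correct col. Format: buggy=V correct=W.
buggy=5 correct=7

`(lane % 4) + 2*(i % 2)`[19,1]→5
L=19→G=19>>2=4, T=19&3=3
[1]→row 4+0=4  col 3·2+1=7
col: 5 vs 7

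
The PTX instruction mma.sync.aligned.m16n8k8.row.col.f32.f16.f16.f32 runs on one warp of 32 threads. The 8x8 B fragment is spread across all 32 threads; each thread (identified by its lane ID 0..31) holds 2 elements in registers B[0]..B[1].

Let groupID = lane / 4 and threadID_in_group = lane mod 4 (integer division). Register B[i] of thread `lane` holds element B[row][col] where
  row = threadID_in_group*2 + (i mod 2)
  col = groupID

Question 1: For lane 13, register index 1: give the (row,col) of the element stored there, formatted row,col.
13: G=3,T=1
[1] (1*2+1,3) = (3,3)

3,3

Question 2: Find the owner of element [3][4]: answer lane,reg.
c:4=>grp=4  r:3=>tig=1,lo=1
L=4*4+1=17  i=1=1

17,1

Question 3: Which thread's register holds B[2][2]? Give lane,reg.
9,0

c:2=>grp=2  r:2=>tig=1,lo=0
L=2*4+1=9  i=0=0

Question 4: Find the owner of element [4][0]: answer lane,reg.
2,0

c=0→G=0  r=4→T=2,p=0
L=0*4+2=2  i=0=0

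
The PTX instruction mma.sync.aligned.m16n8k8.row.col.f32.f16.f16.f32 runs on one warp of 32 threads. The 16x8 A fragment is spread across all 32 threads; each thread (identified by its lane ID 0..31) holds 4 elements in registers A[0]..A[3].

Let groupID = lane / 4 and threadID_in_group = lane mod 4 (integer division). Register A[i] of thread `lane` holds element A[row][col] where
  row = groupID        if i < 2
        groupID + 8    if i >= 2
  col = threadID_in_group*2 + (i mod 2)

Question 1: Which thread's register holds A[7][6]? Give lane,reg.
r: 7->gid=7,r8=0  c: 6->tid=3,i&1=0
L=7*4+3=31  i=0*2+0=0

31,0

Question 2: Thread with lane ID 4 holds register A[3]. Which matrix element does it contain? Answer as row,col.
lane 4: gr=1 (4/4), th=0 (4%4)
i=3: r=1+8=9, c=0*2+1=1

9,1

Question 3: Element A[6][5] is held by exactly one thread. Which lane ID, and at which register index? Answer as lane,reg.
26,1

r=6->g=6,rb=0  c=5->t=2,b0=1
L=6*4+2=26  i=0*2+1=1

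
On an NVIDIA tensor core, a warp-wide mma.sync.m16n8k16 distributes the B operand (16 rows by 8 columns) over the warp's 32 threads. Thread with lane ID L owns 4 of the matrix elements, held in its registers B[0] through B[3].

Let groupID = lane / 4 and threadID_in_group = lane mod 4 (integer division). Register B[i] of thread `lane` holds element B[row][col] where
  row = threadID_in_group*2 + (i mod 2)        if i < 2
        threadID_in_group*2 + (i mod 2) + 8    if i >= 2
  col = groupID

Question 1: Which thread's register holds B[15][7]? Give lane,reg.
c:7=>grp=7  r:15=>rB=1,tig=3,lo=1
L=7*4+3=31  i=1*2+1=3

31,3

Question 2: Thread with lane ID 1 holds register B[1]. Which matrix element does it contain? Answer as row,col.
lane 1⇒1/4=0, 1 mod 4=1
i=1  r:2·1+1+0⇒3  c:0

3,0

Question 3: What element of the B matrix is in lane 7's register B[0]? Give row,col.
6,1

lane 7: gid=1 (7/4), tid=3 (7%4)
i=0: r=3*2+0+0=6, c=gid=1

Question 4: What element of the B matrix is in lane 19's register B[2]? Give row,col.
14,4

lane 19: gr=4 (19/4), th=3 (19%4)
i=2: r=3*2+0+8=14, c=gr=4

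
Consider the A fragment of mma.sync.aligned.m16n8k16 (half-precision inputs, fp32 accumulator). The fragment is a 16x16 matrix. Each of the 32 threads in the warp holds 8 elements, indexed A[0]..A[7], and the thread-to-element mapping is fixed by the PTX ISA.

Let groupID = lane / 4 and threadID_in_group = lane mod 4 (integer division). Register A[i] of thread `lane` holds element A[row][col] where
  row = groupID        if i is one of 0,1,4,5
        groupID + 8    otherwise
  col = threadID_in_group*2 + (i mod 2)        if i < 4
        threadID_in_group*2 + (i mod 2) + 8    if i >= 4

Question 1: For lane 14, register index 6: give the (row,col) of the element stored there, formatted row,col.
L=14⇒gr=14>>2=3, th=14&3=2
[6]⇒row 3+8=11  col 2·2+0+8=12

11,12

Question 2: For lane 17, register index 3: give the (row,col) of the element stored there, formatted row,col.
12,3

17: gr=4,th=1
[3] (4+8,1*2+1+0) = (12,3)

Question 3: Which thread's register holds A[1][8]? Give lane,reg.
4,4

r=1→G=1,rhi=0  c=8→chi=1,T=0,p=0
L=1*4+0=4  i=1*4+0*2+0=4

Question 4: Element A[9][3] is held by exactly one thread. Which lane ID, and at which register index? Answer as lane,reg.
5,3

r: 9->gid=1,r8=1  c: 3->c8=0,tid=1,i&1=1
L=1*4+1=5  i=0*4+1*2+1=3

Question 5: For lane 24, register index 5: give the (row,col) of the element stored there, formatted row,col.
L=24->g=24>>2=6, t=24&3=0
[5]->row 6+0=6  col 0·2+1+8=9

6,9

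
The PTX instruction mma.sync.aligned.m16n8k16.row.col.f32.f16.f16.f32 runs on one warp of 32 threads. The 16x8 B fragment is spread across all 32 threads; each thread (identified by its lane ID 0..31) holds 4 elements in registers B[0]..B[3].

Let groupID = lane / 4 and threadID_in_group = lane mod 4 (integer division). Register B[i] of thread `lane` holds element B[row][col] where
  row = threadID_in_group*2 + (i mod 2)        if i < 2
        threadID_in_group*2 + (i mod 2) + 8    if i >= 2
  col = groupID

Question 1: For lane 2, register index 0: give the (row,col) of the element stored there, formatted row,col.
4,0

lane 2=>2/4=0, 2 mod 4=2
i=0  r:2·2+0+0=>4  c:0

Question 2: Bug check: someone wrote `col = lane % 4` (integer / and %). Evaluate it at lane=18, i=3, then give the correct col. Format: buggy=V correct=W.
buggy=2 correct=4

`lane % 4`[18,3]->2
lane 18->18/4=4, 18 mod 4=2
i=3  r:2·2+1+8->13  c:4
col: 2 vs 4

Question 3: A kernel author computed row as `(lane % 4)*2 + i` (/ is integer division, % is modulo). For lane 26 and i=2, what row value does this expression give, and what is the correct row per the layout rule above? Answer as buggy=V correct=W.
buggy=6 correct=12

`(lane % 4)*2 + i`[26,2]⇒6
lane 26: gr=6 (26/4), th=2 (26%4)
i=2: r=2*2+0+8=12, c=gr=6
row: 6 vs 12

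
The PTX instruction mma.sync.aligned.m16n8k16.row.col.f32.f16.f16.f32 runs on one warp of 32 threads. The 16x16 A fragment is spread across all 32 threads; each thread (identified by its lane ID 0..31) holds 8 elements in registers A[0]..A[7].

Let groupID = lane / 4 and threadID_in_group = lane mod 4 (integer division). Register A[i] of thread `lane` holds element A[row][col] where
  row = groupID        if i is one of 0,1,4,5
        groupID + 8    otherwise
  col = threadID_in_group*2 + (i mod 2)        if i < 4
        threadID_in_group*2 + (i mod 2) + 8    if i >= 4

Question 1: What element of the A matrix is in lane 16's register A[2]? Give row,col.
16: gr=4,th=0
[2] (4+8,0*2+0+0) = (12,0)

12,0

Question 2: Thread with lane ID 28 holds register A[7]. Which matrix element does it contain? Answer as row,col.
15,9

lane 28→28/4=7, 28 mod 4=0
i=7  r:7+8→15  c:2·0+1+8→9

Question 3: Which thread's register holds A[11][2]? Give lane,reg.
r=11→G=3,rhi=1  c=2→chi=0,T=1,p=0
L=3*4+1=13  i=0*4+1*2+0=2

13,2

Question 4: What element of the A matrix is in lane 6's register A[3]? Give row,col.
lane 6: gid=1 (6/4), tid=2 (6%4)
i=3: r=1+8=9, c=2*2+1+0=5

9,5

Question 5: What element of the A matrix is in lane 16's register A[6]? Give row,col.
12,8

lane 16->16/4=4, 16 mod 4=0
i=6  r:4+8->12  c:2·0+0+8->8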